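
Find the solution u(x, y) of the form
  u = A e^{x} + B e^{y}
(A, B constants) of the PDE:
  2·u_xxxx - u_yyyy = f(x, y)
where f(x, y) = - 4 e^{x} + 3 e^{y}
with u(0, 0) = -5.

Substitute the ansatz u = A e^{x} + B e^{y} into the left-hand side.
Derivatives of the ansatz:
  u_xxxx = A e^{x}
  u_yyyy = B e^{y}
Term by term:
  2·u_xxxx = 2 A e^{x}
  -u_yyyy = - B e^{y}
So the left-hand side equals
  2 A e^{x} - B e^{y}
This must equal f(x, y) = - 4 e^{x} + 3 e^{y} identically.
Matching coefficients of the independent functions:
  [e^{x}]:  2 A = -4
  [e^{y}]:  - B = 3
Solving: A = -2, B = -3.
Check against the point condition:
  u(0, 0) = -5  ⟹  A + B = -5  ✓
Hence u(x, y) = - 2 e^{x} - 3 e^{y}.

Answer: u(x, y) = - 2 e^{x} - 3 e^{y}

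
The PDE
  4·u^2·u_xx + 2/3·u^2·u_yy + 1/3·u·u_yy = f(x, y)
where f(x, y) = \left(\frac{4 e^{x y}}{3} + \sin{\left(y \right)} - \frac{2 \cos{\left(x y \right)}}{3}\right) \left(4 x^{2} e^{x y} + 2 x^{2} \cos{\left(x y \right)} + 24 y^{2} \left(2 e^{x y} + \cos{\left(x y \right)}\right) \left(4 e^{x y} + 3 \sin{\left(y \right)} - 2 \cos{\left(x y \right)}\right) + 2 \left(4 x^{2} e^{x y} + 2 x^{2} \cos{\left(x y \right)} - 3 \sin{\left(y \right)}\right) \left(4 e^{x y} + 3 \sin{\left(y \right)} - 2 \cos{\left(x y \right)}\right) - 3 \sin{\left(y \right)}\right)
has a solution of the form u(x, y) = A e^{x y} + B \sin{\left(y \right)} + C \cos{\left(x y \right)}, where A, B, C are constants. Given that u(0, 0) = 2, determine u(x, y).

Substitute the ansatz u = A e^{x y} + B \sin{\left(y \right)} + C \cos{\left(x y \right)} into the left-hand side.
Derivatives of the ansatz:
  u_xx = A y^{2} e^{x y} - C y^{2} \cos{\left(x y \right)}
  u_yy = A x^{2} e^{x y} - B \sin{\left(y \right)} - C x^{2} \cos{\left(x y \right)}
Term by term:
  4·u^2·u_xx = 4 A^{3} y^{2} e^{3 x y} + 8 A^{2} B y^{2} e^{2 x y} \sin{\left(y \right)} + 4 A^{2} C y^{2} e^{2 x y} \cos{\left(x y \right)} + 4 A B^{2} y^{2} e^{x y} \sin^{2}{\left(y \right)} - 4 A C^{2} y^{2} e^{x y} \cos^{2}{\left(x y \right)} - 4 B^{2} C y^{2} \sin^{2}{\left(y \right)} \cos{\left(x y \right)} - 8 B C^{2} y^{2} \sin{\left(y \right)} \cos^{2}{\left(x y \right)} - 4 C^{3} y^{2} \cos^{3}{\left(x y \right)}
  2/3·u^2·u_yy = \frac{2 A^{3} x^{2} e^{3 x y}}{3} + \frac{4 A^{2} B x^{2} e^{2 x y} \sin{\left(y \right)}}{3} - \frac{2 A^{2} B e^{2 x y} \sin{\left(y \right)}}{3} + \frac{2 A^{2} C x^{2} e^{2 x y} \cos{\left(x y \right)}}{3} + \frac{2 A B^{2} x^{2} e^{x y} \sin^{2}{\left(y \right)}}{3} - \frac{4 A B^{2} e^{x y} \sin^{2}{\left(y \right)}}{3} - \frac{4 A B C e^{x y} \sin{\left(y \right)} \cos{\left(x y \right)}}{3} - \frac{2 A C^{2} x^{2} e^{x y} \cos^{2}{\left(x y \right)}}{3} - \frac{2 B^{3} \sin^{3}{\left(y \right)}}{3} - \frac{2 B^{2} C x^{2} \sin^{2}{\left(y \right)} \cos{\left(x y \right)}}{3} - \frac{4 B^{2} C \sin^{2}{\left(y \right)} \cos{\left(x y \right)}}{3} - \frac{4 B C^{2} x^{2} \sin{\left(y \right)} \cos^{2}{\left(x y \right)}}{3} - \frac{2 B C^{2} \sin{\left(y \right)} \cos^{2}{\left(x y \right)}}{3} - \frac{2 C^{3} x^{2} \cos^{3}{\left(x y \right)}}{3}
  1/3·u·u_yy = \frac{A^{2} x^{2} e^{2 x y}}{3} + \frac{A B x^{2} e^{x y} \sin{\left(y \right)}}{3} - \frac{A B e^{x y} \sin{\left(y \right)}}{3} - \frac{B^{2} \sin^{2}{\left(y \right)}}{3} - \frac{B C x^{2} \sin{\left(y \right)} \cos{\left(x y \right)}}{3} - \frac{B C \sin{\left(y \right)} \cos{\left(x y \right)}}{3} - \frac{C^{2} x^{2} \cos^{2}{\left(x y \right)}}{3}
Sum these and collect like terms in the independent variables.
This must equal f(x, y) identically; expanded, f = \frac{128 x^{2} e^{3 x y}}{3} + 64 x^{2} e^{2 x y} \sin{\left(y \right)} - \frac{64 x^{2} e^{2 x y} \cos{\left(x y \right)}}{3} + \frac{16 x^{2} e^{2 x y}}{3} + 24 x^{2} e^{x y} \sin^{2}{\left(y \right)} + 4 x^{2} e^{x y} \sin{\left(y \right)} - \frac{32 x^{2} e^{x y} \cos^{2}{\left(x y \right)}}{3} + 12 x^{2} \sin^{2}{\left(y \right)} \cos{\left(x y \right)} - 16 x^{2} \sin{\left(y \right)} \cos^{2}{\left(x y \right)} + 2 x^{2} \sin{\left(y \right)} \cos{\left(x y \right)} + \frac{16 x^{2} \cos^{3}{\left(x y \right)}}{3} - \frac{4 x^{2} \cos^{2}{\left(x y \right)}}{3} + 256 y^{2} e^{3 x y} + 384 y^{2} e^{2 x y} \sin{\left(y \right)} - 128 y^{2} e^{2 x y} \cos{\left(x y \right)} + 144 y^{2} e^{x y} \sin^{2}{\left(y \right)} - 64 y^{2} e^{x y} \cos^{2}{\left(x y \right)} + 72 y^{2} \sin^{2}{\left(y \right)} \cos{\left(x y \right)} - 96 y^{2} \sin{\left(y \right)} \cos^{2}{\left(x y \right)} + 32 y^{2} \cos^{3}{\left(x y \right)} - 32 e^{2 x y} \sin{\left(y \right)} - 48 e^{x y} \sin^{2}{\left(y \right)} + 32 e^{x y} \sin{\left(y \right)} \cos{\left(x y \right)} - 4 e^{x y} \sin{\left(y \right)} - 18 \sin^{3}{\left(y \right)} + 24 \sin^{2}{\left(y \right)} \cos{\left(x y \right)} - 3 \sin^{2}{\left(y \right)} - 8 \sin{\left(y \right)} \cos^{2}{\left(x y \right)} + 2 \sin{\left(y \right)} \cos{\left(x y \right)}.
Matching coefficients of the independent functions:
(each divided by its leading coefficient; functions giving the same equation are listed together)
  [x^{2} e^{2 x y}]:  A^{2} - 16 = 0
  [x^{2} e^{3 x y}, y^{2} e^{3 x y}]:  A^{3} - 64 = 0
  [x^{2} \cos^{2}{\left(x y \right)}]:  C^{2} - 4 = 0
  [x^{2} \cos^{3}{\left(x y \right)}, y^{2} \cos^{3}{\left(x y \right)}]:  C^{3} + 8 = 0
  [e^{x y} \sin{\left(y \right)}, x^{2} e^{x y} \sin{\left(y \right)}]:  A B - 12 = 0
  [e^{x y} \sin^{2}{\left(y \right)}, x^{2} e^{x y} \sin^{2}{\left(y \right)}, y^{2} e^{x y} \sin^{2}{\left(y \right)}]:  A B^{2} - 36 = 0
  [e^{2 x y} \sin{\left(y \right)}, x^{2} e^{2 x y} \sin{\left(y \right)}, y^{2} e^{2 x y} \sin{\left(y \right)}]:  A^{2} B - 48 = 0
  [\sin{\left(y \right)} \cos{\left(x y \right)}, x^{2} \sin{\left(y \right)} \cos{\left(x y \right)}]:  B C + 6 = 0
  [\sin{\left(y \right)} \cos^{2}{\left(x y \right)}, x^{2} \sin{\left(y \right)} \cos^{2}{\left(x y \right)}, y^{2} \sin{\left(y \right)} \cos^{2}{\left(x y \right)}]:  B C^{2} - 12 = 0
  [\sin^{2}{\left(y \right)} \cos{\left(x y \right)}, x^{2} \sin^{2}{\left(y \right)} \cos{\left(x y \right)}, y^{2} \sin^{2}{\left(y \right)} \cos{\left(x y \right)}]:  B^{2} C + 18 = 0
  [x^{2} e^{x y} \cos^{2}{\left(x y \right)}, y^{2} e^{x y} \cos^{2}{\left(x y \right)}]:  A C^{2} - 16 = 0
  [x^{2} e^{2 x y} \cos{\left(x y \right)}, y^{2} e^{2 x y} \cos{\left(x y \right)}]:  A^{2} C + 32 = 0
  [e^{x y} \sin{\left(y \right)} \cos{\left(x y \right)}]:  A B C + 24 = 0
  [\sin^{2}{\left(y \right)}]:  B^{2} - 9 = 0
  [\sin^{3}{\left(y \right)}]:  B^{3} - 27 = 0
Solving: A = 4, B = 3, C = -2.
Check against the point condition:
  u(0, 0) = 2  ⟹  A + C = 2  ✓
Hence u(x, y) = 4 e^{x y} + 3 \sin{\left(y \right)} - 2 \cos{\left(x y \right)}.

Answer: u(x, y) = 4 e^{x y} + 3 \sin{\left(y \right)} - 2 \cos{\left(x y \right)}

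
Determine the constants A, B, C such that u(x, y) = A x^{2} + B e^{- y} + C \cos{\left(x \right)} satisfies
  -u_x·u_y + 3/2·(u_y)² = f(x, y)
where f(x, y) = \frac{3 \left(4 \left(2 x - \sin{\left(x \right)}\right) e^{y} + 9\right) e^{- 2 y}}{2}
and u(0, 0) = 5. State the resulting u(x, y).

Answer: u(x, y) = 2 x^{2} + 2 \cos{\left(x \right)} + 3 e^{- y}

Derivation:
Substitute the ansatz u = A x^{2} + B e^{- y} + C \cos{\left(x \right)} into the left-hand side.
Derivatives of the ansatz:
  u_x = 2 A x - C \sin{\left(x \right)}
  u_y = - B e^{- y}
Term by term:
  -u_x·u_y = 2 A B x e^{- y} - B C e^{- y} \sin{\left(x \right)}
  3/2·(u_y)² = \frac{3 B^{2} e^{- 2 y}}{2}
So the left-hand side equals
  2 A B x e^{- y} + \frac{3 B^{2} e^{- 2 y}}{2} - B C e^{- y} \sin{\left(x \right)}
This must equal f(x, y) identically; expanded, f = 12 x e^{- y} - 6 e^{- y} \sin{\left(x \right)} + \frac{27 e^{- 2 y}}{2}.
Matching coefficients of the independent functions:
  [x e^{- y}]:  2 A B = 12
  [e^{- y} \sin{\left(x \right)}]:  - B C = -6
  [e^{- 2 y}]:  \frac{3 B^{2}}{2} = \frac{27}{2}
These equations allow (A, B, C) = (-2, -3, -2) or (2, 3, 2).
Impose the point condition(s):
  u(0, 0) = 5  ⟹  B + C = 5
Only A = 2, B = 3, C = 2 satisfies everything.
Hence u(x, y) = 2 x^{2} + 2 \cos{\left(x \right)} + 3 e^{- y}.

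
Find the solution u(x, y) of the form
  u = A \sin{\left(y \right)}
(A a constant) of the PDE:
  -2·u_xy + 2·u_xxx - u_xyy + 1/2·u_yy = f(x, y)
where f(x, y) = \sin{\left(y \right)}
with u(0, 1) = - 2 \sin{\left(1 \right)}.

Substitute the ansatz u = A \sin{\left(y \right)} into the left-hand side.
Derivatives of the ansatz:
  u_xy = 0
  u_xxx = 0
  u_xyy = 0
  u_yy = - A \sin{\left(y \right)}
Term by term:
  -2·u_xy = 0
  2·u_xxx = 0
  -u_xyy = 0
  1/2·u_yy = - \frac{A \sin{\left(y \right)}}{2}
So the left-hand side equals
  - \frac{A \sin{\left(y \right)}}{2}
This must equal f(x, y) = \sin{\left(y \right)} identically.
Matching coefficients of the independent functions:
  [\sin{\left(y \right)}]:  - \frac{A}{2} = 1
Solving: A = -2.
Check against the point condition:
  u(0, 1) = - 2 \sin{\left(1 \right)}  ⟹  A \sin{\left(1 \right)} = - 2 \sin{\left(1 \right)}  ✓
Hence u(x, y) = - 2 \sin{\left(y \right)}.

Answer: u(x, y) = - 2 \sin{\left(y \right)}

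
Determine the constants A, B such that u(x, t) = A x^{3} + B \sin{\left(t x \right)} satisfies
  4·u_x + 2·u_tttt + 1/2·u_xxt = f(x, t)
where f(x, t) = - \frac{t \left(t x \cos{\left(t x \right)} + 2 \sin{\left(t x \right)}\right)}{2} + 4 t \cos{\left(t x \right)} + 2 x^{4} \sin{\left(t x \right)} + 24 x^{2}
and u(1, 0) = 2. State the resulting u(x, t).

Substitute the ansatz u = A x^{3} + B \sin{\left(t x \right)} into the left-hand side.
Derivatives of the ansatz:
  u_x = 3 A x^{2} + B t \cos{\left(t x \right)}
  u_tttt = B x^{4} \sin{\left(t x \right)}
  u_xxt = - B t^{2} x \cos{\left(t x \right)} - 2 B t \sin{\left(t x \right)}
Term by term:
  4·u_x = 12 A x^{2} + 4 B t \cos{\left(t x \right)}
  2·u_tttt = 2 B x^{4} \sin{\left(t x \right)}
  1/2·u_xxt = - \frac{B t^{2} x \cos{\left(t x \right)}}{2} - B t \sin{\left(t x \right)}
So the left-hand side equals
  12 A x^{2} - \frac{B t^{2} x \cos{\left(t x \right)}}{2} - B t \sin{\left(t x \right)} + 4 B t \cos{\left(t x \right)} + 2 B x^{4} \sin{\left(t x \right)}
This must equal f(x, t) identically; expanded, f = - \frac{t^{2} x \cos{\left(t x \right)}}{2} - t \sin{\left(t x \right)} + 4 t \cos{\left(t x \right)} + 2 x^{4} \sin{\left(t x \right)} + 24 x^{2}.
Matching coefficients of the independent functions:
  [x^{2}]:  12 A = 24
  [t \sin{\left(t x \right)}]:  - B = -1
  [t \cos{\left(t x \right)}]:  4 B = 4
  [x^{4} \sin{\left(t x \right)}]:  2 B = 2
  [t^{2} x \cos{\left(t x \right)}]:  - \frac{B}{2} = - \frac{1}{2}
Solving: A = 2, B = 1.
Check against the point condition:
  u(1, 0) = 2  ⟹  A = 2  ✓
Hence u(x, t) = 2 x^{3} + \sin{\left(t x \right)}.

Answer: u(x, t) = 2 x^{3} + \sin{\left(t x \right)}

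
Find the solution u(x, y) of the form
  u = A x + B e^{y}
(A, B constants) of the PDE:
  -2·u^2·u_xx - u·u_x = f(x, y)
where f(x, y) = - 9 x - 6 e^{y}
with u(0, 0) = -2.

Answer: u(x, y) = - 3 x - 2 e^{y}

Derivation:
Substitute the ansatz u = A x + B e^{y} into the left-hand side.
Derivatives of the ansatz:
  u_xx = 0
  u_x = A
Term by term:
  -2·u^2·u_xx = 0
  -u·u_x = - A^{2} x - A B e^{y}
So the left-hand side equals
  - A^{2} x - A B e^{y}
This must equal f(x, y) = - 9 x - 6 e^{y} identically.
Matching coefficients of the independent functions:
  [x]:  - A^{2} = -9
  [e^{y}]:  - A B = -6
These equations allow (A, B) = (-3, -2) or (3, 2).
Impose the point condition(s):
  u(0, 0) = -2  ⟹  B = -2
Only A = -3, B = -2 satisfies everything.
Hence u(x, y) = - 3 x - 2 e^{y}.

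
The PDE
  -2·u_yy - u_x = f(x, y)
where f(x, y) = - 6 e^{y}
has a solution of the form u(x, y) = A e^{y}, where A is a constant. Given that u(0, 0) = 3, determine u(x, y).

Substitute the ansatz u = A e^{y} into the left-hand side.
Derivatives of the ansatz:
  u_yy = A e^{y}
  u_x = 0
Term by term:
  -2·u_yy = - 2 A e^{y}
  -u_x = 0
So the left-hand side equals
  - 2 A e^{y}
This must equal f(x, y) = - 6 e^{y} identically.
Matching coefficients of the independent functions:
  [e^{y}]:  - 2 A = -6
Solving: A = 3.
Check against the point condition:
  u(0, 0) = 3  ⟹  A = 3  ✓
Hence u(x, y) = 3 e^{y}.

Answer: u(x, y) = 3 e^{y}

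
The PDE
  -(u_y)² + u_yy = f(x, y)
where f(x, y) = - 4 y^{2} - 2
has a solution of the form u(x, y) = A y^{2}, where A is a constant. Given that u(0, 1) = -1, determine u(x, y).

Substitute the ansatz u = A y^{2} into the left-hand side.
Derivatives of the ansatz:
  u_y = 2 A y
  u_yy = 2 A
Term by term:
  -(u_y)² = - 4 A^{2} y^{2}
  u_yy = 2 A
So the left-hand side equals
  - 4 A^{2} y^{2} + 2 A
This must equal f(x, y) = - 4 y^{2} - 2 identically.
Matching coefficients of the independent functions:
  [constant term]:  2 A = -2
  [y^{2}]:  - 4 A^{2} = -4
Solving: A = -1.
Check against the point condition:
  u(0, 1) = -1  ⟹  A = -1  ✓
Hence u(x, y) = - y^{2}.

Answer: u(x, y) = - y^{2}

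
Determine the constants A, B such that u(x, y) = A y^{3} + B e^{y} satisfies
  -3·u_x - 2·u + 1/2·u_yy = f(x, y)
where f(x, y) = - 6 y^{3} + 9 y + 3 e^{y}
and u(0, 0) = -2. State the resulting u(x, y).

Substitute the ansatz u = A y^{3} + B e^{y} into the left-hand side.
Derivatives of the ansatz:
  u_x = 0
  u_yy = 6 A y + B e^{y}
Term by term:
  -3·u_x = 0
  -2·u = - 2 A y^{3} - 2 B e^{y}
  1/2·u_yy = 3 A y + \frac{B e^{y}}{2}
So the left-hand side equals
  - 2 A y^{3} + 3 A y - \frac{3 B e^{y}}{2}
This must equal f(x, y) = - 6 y^{3} + 9 y + 3 e^{y} identically.
Matching coefficients of the independent functions:
  [y]:  3 A = 9
  [y^{3}]:  - 2 A = -6
  [e^{y}]:  - \frac{3 B}{2} = 3
Solving: A = 3, B = -2.
Check against the point condition:
  u(0, 0) = -2  ⟹  B = -2  ✓
Hence u(x, y) = 3 y^{3} - 2 e^{y}.

Answer: u(x, y) = 3 y^{3} - 2 e^{y}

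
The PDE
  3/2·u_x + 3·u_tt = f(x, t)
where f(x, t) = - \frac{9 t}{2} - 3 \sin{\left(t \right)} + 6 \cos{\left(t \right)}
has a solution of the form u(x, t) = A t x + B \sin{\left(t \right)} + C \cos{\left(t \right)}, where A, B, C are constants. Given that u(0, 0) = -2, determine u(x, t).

Substitute the ansatz u = A t x + B \sin{\left(t \right)} + C \cos{\left(t \right)} into the left-hand side.
Derivatives of the ansatz:
  u_x = A t
  u_tt = - B \sin{\left(t \right)} - C \cos{\left(t \right)}
Term by term:
  3/2·u_x = \frac{3 A t}{2}
  3·u_tt = - 3 B \sin{\left(t \right)} - 3 C \cos{\left(t \right)}
So the left-hand side equals
  \frac{3 A t}{2} - 3 B \sin{\left(t \right)} - 3 C \cos{\left(t \right)}
This must equal f(x, t) = - \frac{9 t}{2} - 3 \sin{\left(t \right)} + 6 \cos{\left(t \right)} identically.
Matching coefficients of the independent functions:
  [t]:  \frac{3 A}{2} = - \frac{9}{2}
  [\sin{\left(t \right)}]:  - 3 B = -3
  [\cos{\left(t \right)}]:  - 3 C = 6
Solving: A = -3, B = 1, C = -2.
Check against the point condition:
  u(0, 0) = -2  ⟹  C = -2  ✓
Hence u(x, t) = - 3 t x + \sin{\left(t \right)} - 2 \cos{\left(t \right)}.

Answer: u(x, t) = - 3 t x + \sin{\left(t \right)} - 2 \cos{\left(t \right)}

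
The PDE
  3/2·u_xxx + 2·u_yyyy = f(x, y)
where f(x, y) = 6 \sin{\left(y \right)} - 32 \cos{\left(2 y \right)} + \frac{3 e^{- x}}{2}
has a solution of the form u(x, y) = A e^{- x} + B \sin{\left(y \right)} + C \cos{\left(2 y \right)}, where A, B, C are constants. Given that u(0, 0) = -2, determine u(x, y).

Substitute the ansatz u = A e^{- x} + B \sin{\left(y \right)} + C \cos{\left(2 y \right)} into the left-hand side.
Derivatives of the ansatz:
  u_xxx = - A e^{- x}
  u_yyyy = B \sin{\left(y \right)} + 16 C \cos{\left(2 y \right)}
Term by term:
  3/2·u_xxx = - \frac{3 A e^{- x}}{2}
  2·u_yyyy = 2 B \sin{\left(y \right)} + 32 C \cos{\left(2 y \right)}
So the left-hand side equals
  - \frac{3 A e^{- x}}{2} + 2 B \sin{\left(y \right)} + 32 C \cos{\left(2 y \right)}
This must equal f(x, y) = 6 \sin{\left(y \right)} - 32 \cos{\left(2 y \right)} + \frac{3 e^{- x}}{2} identically.
Matching coefficients of the independent functions:
  [e^{- x}]:  - \frac{3 A}{2} = \frac{3}{2}
  [\sin{\left(y \right)}]:  2 B = 6
  [\cos{\left(2 y \right)}]:  32 C = -32
Solving: A = -1, B = 3, C = -1.
Check against the point condition:
  u(0, 0) = -2  ⟹  A + C = -2  ✓
Hence u(x, y) = 3 \sin{\left(y \right)} - \cos{\left(2 y \right)} - e^{- x}.

Answer: u(x, y) = 3 \sin{\left(y \right)} - \cos{\left(2 y \right)} - e^{- x}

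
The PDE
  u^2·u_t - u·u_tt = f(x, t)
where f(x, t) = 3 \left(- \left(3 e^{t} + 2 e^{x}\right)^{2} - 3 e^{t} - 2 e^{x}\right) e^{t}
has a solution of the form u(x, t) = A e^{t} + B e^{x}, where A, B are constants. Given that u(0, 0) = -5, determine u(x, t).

Substitute the ansatz u = A e^{t} + B e^{x} into the left-hand side.
Derivatives of the ansatz:
  u_t = A e^{t}
  u_tt = A e^{t}
Term by term:
  u^2·u_t = A^{3} e^{3 t} + 2 A^{2} B e^{2 t} e^{x} + A B^{2} e^{t} e^{2 x}
  -u·u_tt = - A^{2} e^{2 t} - A B e^{t} e^{x}
So the left-hand side equals
  A^{3} e^{3 t} + 2 A^{2} B e^{2 t} e^{x} - A^{2} e^{2 t} + A B^{2} e^{t} e^{2 x} - A B e^{t} e^{x}
This must equal f(x, t) identically; expanded, f = - 27 e^{3 t} - 36 e^{2 t} e^{x} - 9 e^{2 t} - 12 e^{t} e^{2 x} - 6 e^{t} e^{x}.
Matching coefficients of the independent functions:
  [e^{t} e^{x}]:  - A B = -6
  [e^{t} e^{2 x}]:  A B^{2} = -12
  [e^{2 t} e^{x}]:  2 A^{2} B = -36
  [e^{2 t}]:  - A^{2} = -9
  [e^{3 t}]:  A^{3} = -27
Solving: A = -3, B = -2.
Check against the point condition:
  u(0, 0) = -5  ⟹  A + B = -5  ✓
Hence u(x, t) = - 3 e^{t} - 2 e^{x}.

Answer: u(x, t) = - 3 e^{t} - 2 e^{x}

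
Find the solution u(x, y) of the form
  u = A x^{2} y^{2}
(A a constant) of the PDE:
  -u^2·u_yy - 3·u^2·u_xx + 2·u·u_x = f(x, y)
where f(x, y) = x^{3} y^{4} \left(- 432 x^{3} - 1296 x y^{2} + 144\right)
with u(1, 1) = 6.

Substitute the ansatz u = A x^{2} y^{2} into the left-hand side.
Derivatives of the ansatz:
  u_yy = 2 A x^{2}
  u_xx = 2 A y^{2}
  u_x = 2 A x y^{2}
Term by term:
  -u^2·u_yy = - 2 A^{3} x^{6} y^{4}
  -3·u^2·u_xx = - 6 A^{3} x^{4} y^{6}
  2·u·u_x = 4 A^{2} x^{3} y^{4}
So the left-hand side equals
  - 2 A^{3} x^{6} y^{4} - 6 A^{3} x^{4} y^{6} + 4 A^{2} x^{3} y^{4}
This must equal f(x, y) identically; expanded, f = - 432 x^{6} y^{4} - 1296 x^{4} y^{6} + 144 x^{3} y^{4}.
Matching coefficients of the independent functions:
  [x^{3} y^{4}]:  4 A^{2} = 144
  [x^{4} y^{6}]:  - 6 A^{3} = -1296
  [x^{6} y^{4}]:  - 2 A^{3} = -432
Solving: A = 6.
Check against the point condition:
  u(1, 1) = 6  ⟹  A = 6  ✓
Hence u(x, y) = 6 x^{2} y^{2}.

Answer: u(x, y) = 6 x^{2} y^{2}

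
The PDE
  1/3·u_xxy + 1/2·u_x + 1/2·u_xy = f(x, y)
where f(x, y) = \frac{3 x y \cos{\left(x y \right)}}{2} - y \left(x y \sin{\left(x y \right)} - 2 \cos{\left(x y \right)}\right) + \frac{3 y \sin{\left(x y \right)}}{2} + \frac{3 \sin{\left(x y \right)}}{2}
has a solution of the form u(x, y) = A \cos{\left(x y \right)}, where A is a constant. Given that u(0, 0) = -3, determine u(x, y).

Substitute the ansatz u = A \cos{\left(x y \right)} into the left-hand side.
Derivatives of the ansatz:
  u_xxy = A x y^{2} \sin{\left(x y \right)} - 2 A y \cos{\left(x y \right)}
  u_x = - A y \sin{\left(x y \right)}
  u_xy = - A x y \cos{\left(x y \right)} - A \sin{\left(x y \right)}
Term by term:
  1/3·u_xxy = \frac{A x y^{2} \sin{\left(x y \right)}}{3} - \frac{2 A y \cos{\left(x y \right)}}{3}
  1/2·u_x = - \frac{A y \sin{\left(x y \right)}}{2}
  1/2·u_xy = - \frac{A x y \cos{\left(x y \right)}}{2} - \frac{A \sin{\left(x y \right)}}{2}
So the left-hand side equals
  \frac{A x y^{2} \sin{\left(x y \right)}}{3} - \frac{A x y \cos{\left(x y \right)}}{2} - \frac{A y \sin{\left(x y \right)}}{2} - \frac{2 A y \cos{\left(x y \right)}}{3} - \frac{A \sin{\left(x y \right)}}{2}
This must equal f(x, y) identically; expanded, f = - x y^{2} \sin{\left(x y \right)} + \frac{3 x y \cos{\left(x y \right)}}{2} + \frac{3 y \sin{\left(x y \right)}}{2} + 2 y \cos{\left(x y \right)} + \frac{3 \sin{\left(x y \right)}}{2}.
Matching coefficients of the independent functions:
  [y \sin{\left(x y \right)}, x y \cos{\left(x y \right)}, \sin{\left(x y \right)}]:  - \frac{A}{2} = \frac{3}{2}
  [y \cos{\left(x y \right)}]:  - \frac{2 A}{3} = 2
  [x y^{2} \sin{\left(x y \right)}]:  \frac{A}{3} = -1
Solving: A = -3.
Check against the point condition:
  u(0, 0) = -3  ⟹  A = -3  ✓
Hence u(x, y) = - 3 \cos{\left(x y \right)}.

Answer: u(x, y) = - 3 \cos{\left(x y \right)}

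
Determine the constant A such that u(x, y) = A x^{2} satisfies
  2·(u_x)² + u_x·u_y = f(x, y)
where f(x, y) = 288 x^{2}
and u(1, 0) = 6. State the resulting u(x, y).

Substitute the ansatz u = A x^{2} into the left-hand side.
Derivatives of the ansatz:
  u_x = 2 A x
  u_y = 0
Term by term:
  2·(u_x)² = 8 A^{2} x^{2}
  u_x·u_y = 0
So the left-hand side equals
  8 A^{2} x^{2}
This must equal f(x, y) = 288 x^{2} identically.
Matching coefficients of the independent functions:
  [x^{2}]:  8 A^{2} = 288
These equations allow (A) = (-6) or (6).
Impose the point condition(s):
  u(1, 0) = 6  ⟹  A = 6
Only A = 6 satisfies everything.
Hence u(x, y) = 6 x^{2}.

Answer: u(x, y) = 6 x^{2}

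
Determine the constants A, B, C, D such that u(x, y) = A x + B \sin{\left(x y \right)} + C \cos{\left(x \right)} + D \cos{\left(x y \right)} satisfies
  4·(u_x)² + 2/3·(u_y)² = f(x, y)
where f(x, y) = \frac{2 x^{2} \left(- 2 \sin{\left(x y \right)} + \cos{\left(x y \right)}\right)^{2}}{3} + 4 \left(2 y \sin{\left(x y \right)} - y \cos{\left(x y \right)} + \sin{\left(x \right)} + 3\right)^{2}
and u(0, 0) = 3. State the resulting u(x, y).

Answer: u(x, y) = - 3 x + \sin{\left(x y \right)} + \cos{\left(x \right)} + 2 \cos{\left(x y \right)}

Derivation:
Substitute the ansatz u = A x + B \sin{\left(x y \right)} + C \cos{\left(x \right)} + D \cos{\left(x y \right)} into the left-hand side.
Derivatives of the ansatz:
  u_x = A + B y \cos{\left(x y \right)} - C \sin{\left(x \right)} - D y \sin{\left(x y \right)}
  u_y = B x \cos{\left(x y \right)} - D x \sin{\left(x y \right)}
Term by term:
  4·(u_x)² = 4 A^{2} + 8 A B y \cos{\left(x y \right)} - 8 A C \sin{\left(x \right)} - 8 A D y \sin{\left(x y \right)} + 4 B^{2} y^{2} \cos^{2}{\left(x y \right)} - 8 B C y \sin{\left(x \right)} \cos{\left(x y \right)} - 8 B D y^{2} \sin{\left(x y \right)} \cos{\left(x y \right)} + 4 C^{2} \sin^{2}{\left(x \right)} + 8 C D y \sin{\left(x \right)} \sin{\left(x y \right)} + 4 D^{2} y^{2} \sin^{2}{\left(x y \right)}
  2/3·(u_y)² = \frac{2 B^{2} x^{2} \cos^{2}{\left(x y \right)}}{3} - \frac{4 B D x^{2} \sin{\left(x y \right)} \cos{\left(x y \right)}}{3} + \frac{2 D^{2} x^{2} \sin^{2}{\left(x y \right)}}{3}
So the left-hand side equals
  4 A^{2} + 8 A B y \cos{\left(x y \right)} - 8 A C \sin{\left(x \right)} - 8 A D y \sin{\left(x y \right)} + \frac{2 B^{2} x^{2} \cos^{2}{\left(x y \right)}}{3} + 4 B^{2} y^{2} \cos^{2}{\left(x y \right)} - 8 B C y \sin{\left(x \right)} \cos{\left(x y \right)} - \frac{4 B D x^{2} \sin{\left(x y \right)} \cos{\left(x y \right)}}{3} - 8 B D y^{2} \sin{\left(x y \right)} \cos{\left(x y \right)} + 4 C^{2} \sin^{2}{\left(x \right)} + 8 C D y \sin{\left(x \right)} \sin{\left(x y \right)} + \frac{2 D^{2} x^{2} \sin^{2}{\left(x y \right)}}{3} + 4 D^{2} y^{2} \sin^{2}{\left(x y \right)}
This must equal f(x, y) identically; expanded, f = \frac{8 x^{2} \sin^{2}{\left(x y \right)}}{3} - \frac{8 x^{2} \sin{\left(x y \right)} \cos{\left(x y \right)}}{3} + \frac{2 x^{2} \cos^{2}{\left(x y \right)}}{3} + 16 y^{2} \sin^{2}{\left(x y \right)} - 16 y^{2} \sin{\left(x y \right)} \cos{\left(x y \right)} + 4 y^{2} \cos^{2}{\left(x y \right)} + 16 y \sin{\left(x \right)} \sin{\left(x y \right)} - 8 y \sin{\left(x \right)} \cos{\left(x y \right)} + 48 y \sin{\left(x y \right)} - 24 y \cos{\left(x y \right)} + 4 \sin^{2}{\left(x \right)} + 24 \sin{\left(x \right)} + 36.
Matching coefficients of the independent functions:
  [constant term]:  4 A^{2} = 36
  [x^{2} \sin^{2}{\left(x y \right)}]:  \frac{2 D^{2}}{3} = \frac{8}{3}
  [x^{2} \cos^{2}{\left(x y \right)}]:  \frac{2 B^{2}}{3} = \frac{2}{3}
  [y \sin{\left(x y \right)}]:  - 8 A D = 48
  [y \cos{\left(x y \right)}]:  8 A B = -24
  [y^{2} \sin^{2}{\left(x y \right)}]:  4 D^{2} = 16
  [y^{2} \cos^{2}{\left(x y \right)}]:  4 B^{2} = 4
  [x^{2} \sin{\left(x y \right)} \cos{\left(x y \right)}]:  - \frac{4 B D}{3} = - \frac{8}{3}
  [y \sin{\left(x \right)} \sin{\left(x y \right)}]:  8 C D = 16
  [y \sin{\left(x \right)} \cos{\left(x y \right)}]:  - 8 B C = -8
  [y^{2} \sin{\left(x y \right)} \cos{\left(x y \right)}]:  - 8 B D = -16
  [\sin{\left(x \right)}]:  - 8 A C = 24
  [\sin^{2}{\left(x \right)}]:  4 C^{2} = 4
These equations allow (A, B, C, D) = (-3, 1, 1, 2) or (3, -1, -1, -2).
Impose the point condition(s):
  u(0, 0) = 3  ⟹  C + D = 3
Only A = -3, B = 1, C = 1, D = 2 satisfies everything.
Hence u(x, y) = - 3 x + \sin{\left(x y \right)} + \cos{\left(x \right)} + 2 \cos{\left(x y \right)}.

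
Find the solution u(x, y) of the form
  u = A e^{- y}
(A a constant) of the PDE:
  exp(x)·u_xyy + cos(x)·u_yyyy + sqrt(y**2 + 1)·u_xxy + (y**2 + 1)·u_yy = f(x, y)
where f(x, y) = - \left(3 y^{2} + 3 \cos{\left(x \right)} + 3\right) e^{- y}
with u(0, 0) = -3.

Substitute the ansatz u = A e^{- y} into the left-hand side.
Derivatives of the ansatz:
  u_xyy = 0
  u_yyyy = A e^{- y}
  u_xxy = 0
  u_yy = A e^{- y}
Term by term:
  exp(x)·u_xyy = 0
  cos(x)·u_yyyy = A e^{- y} \cos{\left(x \right)}
  sqrt(y**2 + 1)·u_xxy = 0
  (y**2 + 1)·u_yy = A y^{2} e^{- y} + A e^{- y}
So the left-hand side equals
  A y^{2} e^{- y} + A e^{- y} \cos{\left(x \right)} + A e^{- y}
This must equal f(x, y) identically; expanded, f = - 3 y^{2} e^{- y} - 3 e^{- y} \cos{\left(x \right)} - 3 e^{- y}.
Matching coefficients of the independent functions:
  [y^{2} e^{- y}, e^{- y} \cos{\left(x \right)}, e^{- y}]:  A = -3
Solving: A = -3.
Check against the point condition:
  u(0, 0) = -3  ⟹  A = -3  ✓
Hence u(x, y) = - 3 e^{- y}.

Answer: u(x, y) = - 3 e^{- y}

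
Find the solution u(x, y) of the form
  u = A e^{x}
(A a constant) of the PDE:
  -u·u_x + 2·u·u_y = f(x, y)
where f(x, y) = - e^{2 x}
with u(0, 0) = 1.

Substitute the ansatz u = A e^{x} into the left-hand side.
Derivatives of the ansatz:
  u_x = A e^{x}
  u_y = 0
Term by term:
  -u·u_x = - A^{2} e^{2 x}
  2·u·u_y = 0
So the left-hand side equals
  - A^{2} e^{2 x}
This must equal f(x, y) = - e^{2 x} identically.
Matching coefficients of the independent functions:
  [e^{2 x}]:  - A^{2} = -1
These equations allow (A) = (-1) or (1).
Impose the point condition(s):
  u(0, 0) = 1  ⟹  A = 1
Only A = 1 satisfies everything.
Hence u(x, y) = e^{x}.

Answer: u(x, y) = e^{x}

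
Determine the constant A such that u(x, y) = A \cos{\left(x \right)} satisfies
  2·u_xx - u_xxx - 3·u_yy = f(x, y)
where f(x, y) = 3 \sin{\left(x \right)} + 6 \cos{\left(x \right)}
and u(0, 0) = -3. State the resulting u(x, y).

Substitute the ansatz u = A \cos{\left(x \right)} into the left-hand side.
Derivatives of the ansatz:
  u_xx = - A \cos{\left(x \right)}
  u_xxx = A \sin{\left(x \right)}
  u_yy = 0
Term by term:
  2·u_xx = - 2 A \cos{\left(x \right)}
  -u_xxx = - A \sin{\left(x \right)}
  -3·u_yy = 0
So the left-hand side equals
  - A \sin{\left(x \right)} - 2 A \cos{\left(x \right)}
This must equal f(x, y) = 3 \sin{\left(x \right)} + 6 \cos{\left(x \right)} identically.
Matching coefficients of the independent functions:
  [\sin{\left(x \right)}]:  - A = 3
  [\cos{\left(x \right)}]:  - 2 A = 6
Solving: A = -3.
Check against the point condition:
  u(0, 0) = -3  ⟹  A = -3  ✓
Hence u(x, y) = - 3 \cos{\left(x \right)}.

Answer: u(x, y) = - 3 \cos{\left(x \right)}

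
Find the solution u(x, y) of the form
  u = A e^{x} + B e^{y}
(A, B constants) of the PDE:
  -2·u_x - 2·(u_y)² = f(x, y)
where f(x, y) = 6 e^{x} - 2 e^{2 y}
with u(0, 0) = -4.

Substitute the ansatz u = A e^{x} + B e^{y} into the left-hand side.
Derivatives of the ansatz:
  u_x = A e^{x}
  u_y = B e^{y}
Term by term:
  -2·u_x = - 2 A e^{x}
  -2·(u_y)² = - 2 B^{2} e^{2 y}
So the left-hand side equals
  - 2 A e^{x} - 2 B^{2} e^{2 y}
This must equal f(x, y) = 6 e^{x} - 2 e^{2 y} identically.
Matching coefficients of the independent functions:
  [e^{x}]:  - 2 A = 6
  [e^{2 y}]:  - 2 B^{2} = -2
These equations allow (A, B) = (-3, -1) or (-3, 1).
Impose the point condition(s):
  u(0, 0) = -4  ⟹  A + B = -4
Only A = -3, B = -1 satisfies everything.
Hence u(x, y) = - 3 e^{x} - e^{y}.

Answer: u(x, y) = - 3 e^{x} - e^{y}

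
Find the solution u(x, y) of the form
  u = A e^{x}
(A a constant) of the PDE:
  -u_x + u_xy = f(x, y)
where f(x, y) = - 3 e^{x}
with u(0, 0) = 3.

Substitute the ansatz u = A e^{x} into the left-hand side.
Derivatives of the ansatz:
  u_x = A e^{x}
  u_xy = 0
Term by term:
  -u_x = - A e^{x}
  u_xy = 0
So the left-hand side equals
  - A e^{x}
This must equal f(x, y) = - 3 e^{x} identically.
Matching coefficients of the independent functions:
  [e^{x}]:  - A = -3
Solving: A = 3.
Check against the point condition:
  u(0, 0) = 3  ⟹  A = 3  ✓
Hence u(x, y) = 3 e^{x}.

Answer: u(x, y) = 3 e^{x}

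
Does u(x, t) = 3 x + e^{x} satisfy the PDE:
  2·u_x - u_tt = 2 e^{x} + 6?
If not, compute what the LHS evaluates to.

Evaluate each term of the left-hand side for u = 3 x + e^{x}.
Derivatives:
  u_x = e^{x} + 3
  u_tt = 0
Terms:
  2·u_x = 2 e^{x} + 6
  -u_tt = 0
Sum: LHS = 2 e^{x} + 6
This is exactly the given right-hand side, so u is a solution.

Answer: Yes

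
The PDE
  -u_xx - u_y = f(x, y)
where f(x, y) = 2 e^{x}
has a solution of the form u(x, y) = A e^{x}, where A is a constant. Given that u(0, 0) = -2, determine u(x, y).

Substitute the ansatz u = A e^{x} into the left-hand side.
Derivatives of the ansatz:
  u_xx = A e^{x}
  u_y = 0
Term by term:
  -u_xx = - A e^{x}
  -u_y = 0
So the left-hand side equals
  - A e^{x}
This must equal f(x, y) = 2 e^{x} identically.
Matching coefficients of the independent functions:
  [e^{x}]:  - A = 2
Solving: A = -2.
Check against the point condition:
  u(0, 0) = -2  ⟹  A = -2  ✓
Hence u(x, y) = - 2 e^{x}.

Answer: u(x, y) = - 2 e^{x}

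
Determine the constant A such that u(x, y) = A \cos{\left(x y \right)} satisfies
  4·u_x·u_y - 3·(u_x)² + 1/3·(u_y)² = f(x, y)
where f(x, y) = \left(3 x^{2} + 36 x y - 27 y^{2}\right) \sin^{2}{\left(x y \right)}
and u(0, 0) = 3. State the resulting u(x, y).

Answer: u(x, y) = 3 \cos{\left(x y \right)}

Derivation:
Substitute the ansatz u = A \cos{\left(x y \right)} into the left-hand side.
Derivatives of the ansatz:
  u_x = - A y \sin{\left(x y \right)}
  u_y = - A x \sin{\left(x y \right)}
Term by term:
  4·u_x·u_y = 4 A^{2} x y \sin^{2}{\left(x y \right)}
  -3·(u_x)² = - 3 A^{2} y^{2} \sin^{2}{\left(x y \right)}
  1/3·(u_y)² = \frac{A^{2} x^{2} \sin^{2}{\left(x y \right)}}{3}
So the left-hand side equals
  \frac{A^{2} x^{2} \sin^{2}{\left(x y \right)}}{3} + 4 A^{2} x y \sin^{2}{\left(x y \right)} - 3 A^{2} y^{2} \sin^{2}{\left(x y \right)}
This must equal f(x, y) identically; expanded, f = 3 x^{2} \sin^{2}{\left(x y \right)} + 36 x y \sin^{2}{\left(x y \right)} - 27 y^{2} \sin^{2}{\left(x y \right)}.
Matching coefficients of the independent functions:
  [x^{2} \sin^{2}{\left(x y \right)}]:  \frac{A^{2}}{3} = 3
  [y^{2} \sin^{2}{\left(x y \right)}]:  - 3 A^{2} = -27
  [x y \sin^{2}{\left(x y \right)}]:  4 A^{2} = 36
These equations allow (A) = (-3) or (3).
Impose the point condition(s):
  u(0, 0) = 3  ⟹  A = 3
Only A = 3 satisfies everything.
Hence u(x, y) = 3 \cos{\left(x y \right)}.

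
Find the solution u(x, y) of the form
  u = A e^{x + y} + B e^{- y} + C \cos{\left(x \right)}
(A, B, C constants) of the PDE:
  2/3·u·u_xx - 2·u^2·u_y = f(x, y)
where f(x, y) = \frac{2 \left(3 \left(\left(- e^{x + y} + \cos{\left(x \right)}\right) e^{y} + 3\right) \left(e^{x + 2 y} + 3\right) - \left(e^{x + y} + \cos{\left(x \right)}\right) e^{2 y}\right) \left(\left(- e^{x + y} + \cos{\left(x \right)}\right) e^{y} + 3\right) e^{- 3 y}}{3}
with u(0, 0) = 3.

Substitute the ansatz u = A e^{x + y} + B e^{- y} + C \cos{\left(x \right)} into the left-hand side.
Derivatives of the ansatz:
  u_xx = A e^{x} e^{y} - C \cos{\left(x \right)}
  u_y = A e^{x} e^{y} - B e^{- y}
Term by term:
  2/3·u·u_xx = \frac{2 A^{2} e^{2 x} e^{2 y}}{3} + \frac{2 A B e^{x}}{3} - \frac{2 B C e^{- y} \cos{\left(x \right)}}{3} - \frac{2 C^{2} \cos^{2}{\left(x \right)}}{3}
  -2·u^2·u_y = - 2 A^{3} e^{3 x} e^{3 y} - 2 A^{2} B e^{2 x} e^{y} - 4 A^{2} C e^{2 x} e^{2 y} \cos{\left(x \right)} + 2 A B^{2} e^{x} e^{- y} - 2 A C^{2} e^{x} e^{y} \cos^{2}{\left(x \right)} + 2 B^{3} e^{- 3 y} + 4 B^{2} C e^{- 2 y} \cos{\left(x \right)} + 2 B C^{2} e^{- y} \cos^{2}{\left(x \right)}
So the left-hand side equals
  - 2 A^{3} e^{3 x} e^{3 y} - 2 A^{2} B e^{2 x} e^{y} - 4 A^{2} C e^{2 x} e^{2 y} \cos{\left(x \right)} + \frac{2 A^{2} e^{2 x} e^{2 y}}{3} + 2 A B^{2} e^{x} e^{- y} + \frac{2 A B e^{x}}{3} - 2 A C^{2} e^{x} e^{y} \cos^{2}{\left(x \right)} + 2 B^{3} e^{- 3 y} + 4 B^{2} C e^{- 2 y} \cos{\left(x \right)} + 2 B C^{2} e^{- y} \cos^{2}{\left(x \right)} - \frac{2 B C e^{- y} \cos{\left(x \right)}}{3} - \frac{2 C^{2} \cos^{2}{\left(x \right)}}{3}
This must equal f(x, y) identically; expanded, f = 2 e^{3 x} e^{3 y} - 4 e^{2 x} e^{2 y} \cos{\left(x \right)} + \frac{2 e^{2 x} e^{2 y}}{3} - 6 e^{2 x} e^{y} + 2 e^{x} e^{y} \cos^{2}{\left(x \right)} - 2 e^{x} - 18 e^{x} e^{- y} - \frac{2 \cos^{2}{\left(x \right)}}{3} + 6 e^{- y} \cos^{2}{\left(x \right)} - 2 e^{- y} \cos{\left(x \right)} + 36 e^{- 2 y} \cos{\left(x \right)} + 54 e^{- 3 y}.
Matching coefficients of the independent functions:
  [e^{x} e^{- y}]:  2 A B^{2} = -18
  [e^{2 x} e^{y}]:  - 2 A^{2} B = -6
  [e^{2 x} e^{2 y}]:  \frac{2 A^{2}}{3} = \frac{2}{3}
  [e^{3 x} e^{3 y}]:  - 2 A^{3} = 2
  [e^{- 2 y} \cos{\left(x \right)}]:  4 B^{2} C = 36
  [e^{- y} \cos{\left(x \right)}]:  - \frac{2 B C}{3} = -2
  [e^{- y} \cos^{2}{\left(x \right)}]:  2 B C^{2} = 6
  [e^{x} e^{y} \cos^{2}{\left(x \right)}]:  - 2 A C^{2} = 2
  [e^{2 x} e^{2 y} \cos{\left(x \right)}]:  - 4 A^{2} C = -4
  [e^{x}]:  \frac{2 A B}{3} = -2
  [e^{- 3 y}]:  2 B^{3} = 54
  [\cos^{2}{\left(x \right)}]:  - \frac{2 C^{2}}{3} = - \frac{2}{3}
Solving: A = -1, B = 3, C = 1.
Check against the point condition:
  u(0, 0) = 3  ⟹  A + B + C = 3  ✓
Hence u(x, y) = - e^{x + y} + \cos{\left(x \right)} + 3 e^{- y}.

Answer: u(x, y) = - e^{x + y} + \cos{\left(x \right)} + 3 e^{- y}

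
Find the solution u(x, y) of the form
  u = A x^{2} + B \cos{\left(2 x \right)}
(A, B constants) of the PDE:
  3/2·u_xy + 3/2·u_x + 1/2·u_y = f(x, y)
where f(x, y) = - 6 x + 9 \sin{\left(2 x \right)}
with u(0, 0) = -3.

Substitute the ansatz u = A x^{2} + B \cos{\left(2 x \right)} into the left-hand side.
Derivatives of the ansatz:
  u_xy = 0
  u_x = 2 A x - 2 B \sin{\left(2 x \right)}
  u_y = 0
Term by term:
  3/2·u_xy = 0
  3/2·u_x = 3 A x - 3 B \sin{\left(2 x \right)}
  1/2·u_y = 0
So the left-hand side equals
  3 A x - 3 B \sin{\left(2 x \right)}
This must equal f(x, y) = - 6 x + 9 \sin{\left(2 x \right)} identically.
Matching coefficients of the independent functions:
  [x]:  3 A = -6
  [\sin{\left(2 x \right)}]:  - 3 B = 9
Solving: A = -2, B = -3.
Check against the point condition:
  u(0, 0) = -3  ⟹  B = -3  ✓
Hence u(x, y) = - 2 x^{2} - 3 \cos{\left(2 x \right)}.

Answer: u(x, y) = - 2 x^{2} - 3 \cos{\left(2 x \right)}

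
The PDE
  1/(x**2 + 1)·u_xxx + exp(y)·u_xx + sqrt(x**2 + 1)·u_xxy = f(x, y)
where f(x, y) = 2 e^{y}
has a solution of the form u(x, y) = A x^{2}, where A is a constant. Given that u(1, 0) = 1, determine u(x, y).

Substitute the ansatz u = A x^{2} into the left-hand side.
Derivatives of the ansatz:
  u_xxx = 0
  u_xx = 2 A
  u_xxy = 0
Term by term:
  1/(x**2 + 1)·u_xxx = 0
  exp(y)·u_xx = 2 A e^{y}
  sqrt(x**2 + 1)·u_xxy = 0
So the left-hand side equals
  2 A e^{y}
This must equal f(x, y) = 2 e^{y} identically.
Matching coefficients of the independent functions:
  [e^{y}]:  2 A = 2
Solving: A = 1.
Check against the point condition:
  u(1, 0) = 1  ⟹  A = 1  ✓
Hence u(x, y) = x^{2}.

Answer: u(x, y) = x^{2}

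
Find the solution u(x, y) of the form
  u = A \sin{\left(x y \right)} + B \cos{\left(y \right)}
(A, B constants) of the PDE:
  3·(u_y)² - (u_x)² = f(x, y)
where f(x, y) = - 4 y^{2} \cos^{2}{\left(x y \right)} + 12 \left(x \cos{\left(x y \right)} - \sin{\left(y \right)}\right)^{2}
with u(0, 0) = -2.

Answer: u(x, y) = - 2 \sin{\left(x y \right)} - 2 \cos{\left(y \right)}

Derivation:
Substitute the ansatz u = A \sin{\left(x y \right)} + B \cos{\left(y \right)} into the left-hand side.
Derivatives of the ansatz:
  u_y = A x \cos{\left(x y \right)} - B \sin{\left(y \right)}
  u_x = A y \cos{\left(x y \right)}
Term by term:
  3·(u_y)² = 3 A^{2} x^{2} \cos^{2}{\left(x y \right)} - 6 A B x \sin{\left(y \right)} \cos{\left(x y \right)} + 3 B^{2} \sin^{2}{\left(y \right)}
  -(u_x)² = - A^{2} y^{2} \cos^{2}{\left(x y \right)}
So the left-hand side equals
  3 A^{2} x^{2} \cos^{2}{\left(x y \right)} - A^{2} y^{2} \cos^{2}{\left(x y \right)} - 6 A B x \sin{\left(y \right)} \cos{\left(x y \right)} + 3 B^{2} \sin^{2}{\left(y \right)}
This must equal f(x, y) identically; expanded, f = 12 x^{2} \cos^{2}{\left(x y \right)} - 24 x \sin{\left(y \right)} \cos{\left(x y \right)} - 4 y^{2} \cos^{2}{\left(x y \right)} + 12 \sin^{2}{\left(y \right)}.
Matching coefficients of the independent functions:
  [x^{2} \cos^{2}{\left(x y \right)}]:  3 A^{2} = 12
  [y^{2} \cos^{2}{\left(x y \right)}]:  - A^{2} = -4
  [x \sin{\left(y \right)} \cos{\left(x y \right)}]:  - 6 A B = -24
  [\sin^{2}{\left(y \right)}]:  3 B^{2} = 12
These equations allow (A, B) = (-2, -2) or (2, 2).
Impose the point condition(s):
  u(0, 0) = -2  ⟹  B = -2
Only A = -2, B = -2 satisfies everything.
Hence u(x, y) = - 2 \sin{\left(x y \right)} - 2 \cos{\left(y \right)}.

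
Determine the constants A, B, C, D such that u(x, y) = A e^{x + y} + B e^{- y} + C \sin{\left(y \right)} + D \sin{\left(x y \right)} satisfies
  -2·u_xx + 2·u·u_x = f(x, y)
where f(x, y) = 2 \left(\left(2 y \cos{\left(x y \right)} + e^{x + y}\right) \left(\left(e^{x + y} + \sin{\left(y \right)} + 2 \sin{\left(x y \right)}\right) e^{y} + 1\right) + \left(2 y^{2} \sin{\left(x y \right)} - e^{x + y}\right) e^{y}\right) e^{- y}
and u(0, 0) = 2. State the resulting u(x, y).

Substitute the ansatz u = A e^{x + y} + B e^{- y} + C \sin{\left(y \right)} + D \sin{\left(x y \right)} into the left-hand side.
Derivatives of the ansatz:
  u_xx = A e^{x} e^{y} - D y^{2} \sin{\left(x y \right)}
  u_x = A e^{x} e^{y} + D y \cos{\left(x y \right)}
Term by term:
  -2·u_xx = - 2 A e^{x} e^{y} + 2 D y^{2} \sin{\left(x y \right)}
  2·u·u_x = 2 A^{2} e^{2 x} e^{2 y} + 2 A B e^{x} + 2 A C e^{x} e^{y} \sin{\left(y \right)} + 2 A D y e^{x} e^{y} \cos{\left(x y \right)} + 2 A D e^{x} e^{y} \sin{\left(x y \right)} + 2 B D y e^{- y} \cos{\left(x y \right)} + 2 C D y \sin{\left(y \right)} \cos{\left(x y \right)} + 2 D^{2} y \sin{\left(x y \right)} \cos{\left(x y \right)}
So the left-hand side equals
  2 A^{2} e^{2 x} e^{2 y} + 2 A B e^{x} + 2 A C e^{x} e^{y} \sin{\left(y \right)} + 2 A D y e^{x} e^{y} \cos{\left(x y \right)} + 2 A D e^{x} e^{y} \sin{\left(x y \right)} - 2 A e^{x} e^{y} + 2 B D y e^{- y} \cos{\left(x y \right)} + 2 C D y \sin{\left(y \right)} \cos{\left(x y \right)} + 2 D^{2} y \sin{\left(x y \right)} \cos{\left(x y \right)} + 2 D y^{2} \sin{\left(x y \right)}
This must equal f(x, y) identically; expanded, f = 4 y^{2} \sin{\left(x y \right)} + 4 y e^{x} e^{y} \cos{\left(x y \right)} + 4 y \sin{\left(y \right)} \cos{\left(x y \right)} + 8 y \sin{\left(x y \right)} \cos{\left(x y \right)} + 4 y e^{- y} \cos{\left(x y \right)} + 2 e^{2 x} e^{2 y} + 2 e^{x} e^{y} \sin{\left(y \right)} + 4 e^{x} e^{y} \sin{\left(x y \right)} - 2 e^{x} e^{y} + 2 e^{x}.
Matching coefficients of the independent functions:
  [y^{2} \sin{\left(x y \right)}]:  2 D = 4
  [e^{x} e^{y}]:  - 2 A = -2
  [e^{2 x} e^{2 y}]:  2 A^{2} = 2
  [y e^{- y} \cos{\left(x y \right)}]:  2 B D = 4
  [y \sin{\left(y \right)} \cos{\left(x y \right)}]:  2 C D = 4
  [y \sin{\left(x y \right)} \cos{\left(x y \right)}]:  2 D^{2} = 8
  [e^{x} e^{y} \sin{\left(y \right)}]:  2 A C = 2
  [e^{x} e^{y} \sin{\left(x y \right)}, y e^{x} e^{y} \cos{\left(x y \right)}]:  2 A D = 4
  [e^{x}]:  2 A B = 2
Solving: A = 1, B = 1, C = 1, D = 2.
Check against the point condition:
  u(0, 0) = 2  ⟹  A + B = 2  ✓
Hence u(x, y) = e^{x + y} + \sin{\left(y \right)} + 2 \sin{\left(x y \right)} + e^{- y}.

Answer: u(x, y) = e^{x + y} + \sin{\left(y \right)} + 2 \sin{\left(x y \right)} + e^{- y}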